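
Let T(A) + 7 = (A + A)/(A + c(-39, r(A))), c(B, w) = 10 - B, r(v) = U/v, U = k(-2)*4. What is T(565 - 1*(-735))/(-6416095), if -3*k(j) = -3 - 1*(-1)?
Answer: 6843/8655312155 ≈ 7.9061e-7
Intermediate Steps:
k(j) = ⅔ (k(j) = -(-3 - 1*(-1))/3 = -(-3 + 1)/3 = -⅓*(-2) = ⅔)
U = 8/3 (U = (⅔)*4 = 8/3 ≈ 2.6667)
r(v) = 8/(3*v)
T(A) = -7 + 2*A/(49 + A) (T(A) = -7 + (A + A)/(A + (10 - 1*(-39))) = -7 + (2*A)/(A + (10 + 39)) = -7 + (2*A)/(A + 49) = -7 + (2*A)/(49 + A) = -7 + 2*A/(49 + A))
T(565 - 1*(-735))/(-6416095) = ((-343 - 5*(565 - 1*(-735)))/(49 + (565 - 1*(-735))))/(-6416095) = ((-343 - 5*(565 + 735))/(49 + (565 + 735)))*(-1/6416095) = ((-343 - 5*1300)/(49 + 1300))*(-1/6416095) = ((-343 - 6500)/1349)*(-1/6416095) = ((1/1349)*(-6843))*(-1/6416095) = -6843/1349*(-1/6416095) = 6843/8655312155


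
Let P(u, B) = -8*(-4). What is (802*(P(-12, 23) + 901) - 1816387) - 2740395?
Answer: -3808516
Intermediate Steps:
P(u, B) = 32
(802*(P(-12, 23) + 901) - 1816387) - 2740395 = (802*(32 + 901) - 1816387) - 2740395 = (802*933 - 1816387) - 2740395 = (748266 - 1816387) - 2740395 = -1068121 - 2740395 = -3808516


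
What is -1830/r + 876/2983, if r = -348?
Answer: 960623/173014 ≈ 5.5523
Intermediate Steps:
-1830/r + 876/2983 = -1830/(-348) + 876/2983 = -1830*(-1/348) + 876*(1/2983) = 305/58 + 876/2983 = 960623/173014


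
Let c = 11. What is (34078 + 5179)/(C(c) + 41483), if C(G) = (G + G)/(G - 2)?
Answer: 353313/373369 ≈ 0.94628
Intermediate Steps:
C(G) = 2*G/(-2 + G) (C(G) = (2*G)/(-2 + G) = 2*G/(-2 + G))
(34078 + 5179)/(C(c) + 41483) = (34078 + 5179)/(2*11/(-2 + 11) + 41483) = 39257/(2*11/9 + 41483) = 39257/(2*11*(⅑) + 41483) = 39257/(22/9 + 41483) = 39257/(373369/9) = 39257*(9/373369) = 353313/373369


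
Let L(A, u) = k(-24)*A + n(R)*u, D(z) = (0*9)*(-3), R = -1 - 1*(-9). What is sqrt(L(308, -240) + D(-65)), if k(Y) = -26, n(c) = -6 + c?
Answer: 2*I*sqrt(2122) ≈ 92.13*I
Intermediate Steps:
R = 8 (R = -1 + 9 = 8)
D(z) = 0 (D(z) = 0*(-3) = 0)
L(A, u) = -26*A + 2*u (L(A, u) = -26*A + (-6 + 8)*u = -26*A + 2*u)
sqrt(L(308, -240) + D(-65)) = sqrt((-26*308 + 2*(-240)) + 0) = sqrt((-8008 - 480) + 0) = sqrt(-8488 + 0) = sqrt(-8488) = 2*I*sqrt(2122)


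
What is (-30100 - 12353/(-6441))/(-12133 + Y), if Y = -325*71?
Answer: 193861747/226774728 ≈ 0.85487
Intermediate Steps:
Y = -23075
(-30100 - 12353/(-6441))/(-12133 + Y) = (-30100 - 12353/(-6441))/(-12133 - 23075) = (-30100 - 12353*(-1/6441))/(-35208) = (-30100 + 12353/6441)*(-1/35208) = -193861747/6441*(-1/35208) = 193861747/226774728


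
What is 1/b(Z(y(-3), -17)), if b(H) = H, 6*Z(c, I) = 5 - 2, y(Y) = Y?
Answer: 2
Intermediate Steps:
Z(c, I) = ½ (Z(c, I) = (5 - 2)/6 = (⅙)*3 = ½)
1/b(Z(y(-3), -17)) = 1/(½) = 2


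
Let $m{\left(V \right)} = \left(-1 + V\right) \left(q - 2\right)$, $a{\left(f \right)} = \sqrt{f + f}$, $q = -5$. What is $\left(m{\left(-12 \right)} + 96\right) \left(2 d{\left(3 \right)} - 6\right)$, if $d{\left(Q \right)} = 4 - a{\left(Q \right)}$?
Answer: $374 - 374 \sqrt{6} \approx -542.11$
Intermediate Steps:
$a{\left(f \right)} = \sqrt{2} \sqrt{f}$ ($a{\left(f \right)} = \sqrt{2 f} = \sqrt{2} \sqrt{f}$)
$m{\left(V \right)} = 7 - 7 V$ ($m{\left(V \right)} = \left(-1 + V\right) \left(-5 - 2\right) = \left(-1 + V\right) \left(-7\right) = 7 - 7 V$)
$d{\left(Q \right)} = 4 - \sqrt{2} \sqrt{Q}$
$\left(m{\left(-12 \right)} + 96\right) \left(2 d{\left(3 \right)} - 6\right) = \left(\left(7 - -84\right) + 96\right) \left(2 \left(4 - \sqrt{2} \sqrt{3}\right) - 6\right) = \left(\left(7 + 84\right) + 96\right) \left(2 \left(4 - \sqrt{6}\right) - 6\right) = \left(91 + 96\right) \left(\left(8 - 2 \sqrt{6}\right) - 6\right) = 187 \left(2 - 2 \sqrt{6}\right) = 374 - 374 \sqrt{6}$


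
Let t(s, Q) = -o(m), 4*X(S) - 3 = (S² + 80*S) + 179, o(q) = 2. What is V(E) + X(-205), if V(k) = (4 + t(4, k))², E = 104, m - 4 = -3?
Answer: 25823/4 ≈ 6455.8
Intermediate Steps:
m = 1 (m = 4 - 3 = 1)
X(S) = 91/2 + 20*S + S²/4 (X(S) = ¾ + ((S² + 80*S) + 179)/4 = ¾ + (179 + S² + 80*S)/4 = ¾ + (179/4 + 20*S + S²/4) = 91/2 + 20*S + S²/4)
t(s, Q) = -2 (t(s, Q) = -1*2 = -2)
V(k) = 4 (V(k) = (4 - 2)² = 2² = 4)
V(E) + X(-205) = 4 + (91/2 + 20*(-205) + (¼)*(-205)²) = 4 + (91/2 - 4100 + (¼)*42025) = 4 + (91/2 - 4100 + 42025/4) = 4 + 25807/4 = 25823/4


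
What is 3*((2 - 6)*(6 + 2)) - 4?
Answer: -100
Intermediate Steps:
3*((2 - 6)*(6 + 2)) - 4 = 3*(-4*8) - 4 = 3*(-32) - 4 = -96 - 4 = -100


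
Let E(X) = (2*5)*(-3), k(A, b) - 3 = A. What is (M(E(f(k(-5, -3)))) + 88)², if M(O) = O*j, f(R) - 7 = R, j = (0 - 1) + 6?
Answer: 3844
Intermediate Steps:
k(A, b) = 3 + A
j = 5 (j = -1 + 6 = 5)
f(R) = 7 + R
E(X) = -30 (E(X) = 10*(-3) = -30)
M(O) = 5*O (M(O) = O*5 = 5*O)
(M(E(f(k(-5, -3)))) + 88)² = (5*(-30) + 88)² = (-150 + 88)² = (-62)² = 3844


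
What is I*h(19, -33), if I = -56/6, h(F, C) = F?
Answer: -532/3 ≈ -177.33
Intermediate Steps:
I = -28/3 (I = -56*⅙ = -28/3 ≈ -9.3333)
I*h(19, -33) = -28/3*19 = -532/3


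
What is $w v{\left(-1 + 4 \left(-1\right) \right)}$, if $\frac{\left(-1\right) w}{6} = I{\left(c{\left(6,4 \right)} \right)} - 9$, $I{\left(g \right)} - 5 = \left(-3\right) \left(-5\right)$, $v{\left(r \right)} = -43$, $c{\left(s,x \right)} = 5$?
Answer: $2838$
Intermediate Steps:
$I{\left(g \right)} = 20$ ($I{\left(g \right)} = 5 - -15 = 5 + 15 = 20$)
$w = -66$ ($w = - 6 \left(20 - 9\right) = \left(-6\right) 11 = -66$)
$w v{\left(-1 + 4 \left(-1\right) \right)} = \left(-66\right) \left(-43\right) = 2838$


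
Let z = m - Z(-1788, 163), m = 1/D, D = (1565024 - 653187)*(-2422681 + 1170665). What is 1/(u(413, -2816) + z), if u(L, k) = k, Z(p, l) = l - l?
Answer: -1141634513392/3214842789711873 ≈ -0.00035511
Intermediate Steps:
D = -1141634513392 (D = 911837*(-1252016) = -1141634513392)
Z(p, l) = 0
m = -1/1141634513392 (m = 1/(-1141634513392) = -1/1141634513392 ≈ -8.7594e-13)
z = -1/1141634513392 (z = -1/1141634513392 - 1*0 = -1/1141634513392 + 0 = -1/1141634513392 ≈ -8.7594e-13)
1/(u(413, -2816) + z) = 1/(-2816 - 1/1141634513392) = 1/(-3214842789711873/1141634513392) = -1141634513392/3214842789711873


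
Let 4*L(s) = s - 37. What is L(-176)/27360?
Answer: -71/36480 ≈ -0.0019463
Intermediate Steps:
L(s) = -37/4 + s/4 (L(s) = (s - 37)/4 = (-37 + s)/4 = -37/4 + s/4)
L(-176)/27360 = (-37/4 + (¼)*(-176))/27360 = (-37/4 - 44)*(1/27360) = -213/4*1/27360 = -71/36480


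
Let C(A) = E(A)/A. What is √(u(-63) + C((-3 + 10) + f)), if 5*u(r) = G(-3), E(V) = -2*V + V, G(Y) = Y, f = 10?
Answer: 2*I*√10/5 ≈ 1.2649*I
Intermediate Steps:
E(V) = -V
u(r) = -⅗ (u(r) = (⅕)*(-3) = -⅗)
C(A) = -1 (C(A) = (-A)/A = -1)
√(u(-63) + C((-3 + 10) + f)) = √(-⅗ - 1) = √(-8/5) = 2*I*√10/5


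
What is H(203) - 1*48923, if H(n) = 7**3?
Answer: -48580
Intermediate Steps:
H(n) = 343
H(203) - 1*48923 = 343 - 1*48923 = 343 - 48923 = -48580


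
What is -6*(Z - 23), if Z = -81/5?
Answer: 1176/5 ≈ 235.20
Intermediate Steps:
Z = -81/5 (Z = -81*1/5 = -81/5 ≈ -16.200)
-6*(Z - 23) = -6*(-81/5 - 23) = -6*(-196/5) = 1176/5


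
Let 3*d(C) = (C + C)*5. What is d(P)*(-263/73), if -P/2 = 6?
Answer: 10520/73 ≈ 144.11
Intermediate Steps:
P = -12 (P = -2*6 = -12)
d(C) = 10*C/3 (d(C) = ((C + C)*5)/3 = ((2*C)*5)/3 = (10*C)/3 = 10*C/3)
d(P)*(-263/73) = ((10/3)*(-12))*(-263/73) = -(-10520)/73 = -40*(-263/73) = 10520/73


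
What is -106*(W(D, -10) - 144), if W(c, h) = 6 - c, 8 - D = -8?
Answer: 16324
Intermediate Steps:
D = 16 (D = 8 - 1*(-8) = 8 + 8 = 16)
-106*(W(D, -10) - 144) = -106*((6 - 1*16) - 144) = -106*((6 - 16) - 144) = -106*(-10 - 144) = -106*(-154) = 16324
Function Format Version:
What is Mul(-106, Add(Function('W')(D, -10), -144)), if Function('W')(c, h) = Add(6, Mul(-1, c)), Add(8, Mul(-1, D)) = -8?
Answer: 16324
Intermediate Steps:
D = 16 (D = Add(8, Mul(-1, -8)) = Add(8, 8) = 16)
Mul(-106, Add(Function('W')(D, -10), -144)) = Mul(-106, Add(Add(6, Mul(-1, 16)), -144)) = Mul(-106, Add(Add(6, -16), -144)) = Mul(-106, Add(-10, -144)) = Mul(-106, -154) = 16324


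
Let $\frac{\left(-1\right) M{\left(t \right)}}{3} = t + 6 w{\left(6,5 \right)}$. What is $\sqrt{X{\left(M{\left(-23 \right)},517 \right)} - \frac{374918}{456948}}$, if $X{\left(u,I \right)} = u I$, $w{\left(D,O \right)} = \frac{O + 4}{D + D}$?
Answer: $\frac{\sqrt{41604679141590}}{38079} \approx 169.39$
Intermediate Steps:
$w{\left(D,O \right)} = \frac{4 + O}{2 D}$
$M{\left(t \right)} = - \frac{27}{2} - 3 t$ ($M{\left(t \right)} = - 3 \left(t + 6 \frac{4 + 5}{2 \cdot 6}\right) = - 3 \left(t + 6 \cdot \frac{1}{2} \cdot \frac{1}{6} \cdot 9\right) = - 3 \left(t + 6 \cdot \frac{3}{4}\right) = - 3 \left(t + \frac{9}{2}\right) = - 3 \left(\frac{9}{2} + t\right) = - \frac{27}{2} - 3 t$)
$X{\left(u,I \right)} = I u$
$\sqrt{X{\left(M{\left(-23 \right)},517 \right)} - \frac{374918}{456948}} = \sqrt{517 \left(- \frac{27}{2} - -69\right) - \frac{374918}{456948}} = \sqrt{517 \left(- \frac{27}{2} + 69\right) - \frac{187459}{228474}} = \sqrt{517 \cdot \frac{111}{2} - \frac{187459}{228474}} = \sqrt{\frac{57387}{2} - \frac{187459}{228474}} = \sqrt{\frac{3277765630}{114237}} = \frac{\sqrt{41604679141590}}{38079}$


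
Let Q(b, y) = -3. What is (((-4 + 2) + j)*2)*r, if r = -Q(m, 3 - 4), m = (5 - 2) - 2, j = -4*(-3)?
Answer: 60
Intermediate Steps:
j = 12
m = 1 (m = 3 - 2 = 1)
r = 3 (r = -1*(-3) = 3)
(((-4 + 2) + j)*2)*r = (((-4 + 2) + 12)*2)*3 = ((-2 + 12)*2)*3 = (10*2)*3 = 20*3 = 60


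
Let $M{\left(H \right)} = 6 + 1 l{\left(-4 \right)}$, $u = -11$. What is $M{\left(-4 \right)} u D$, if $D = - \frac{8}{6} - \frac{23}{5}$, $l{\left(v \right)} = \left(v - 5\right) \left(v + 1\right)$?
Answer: $\frac{10769}{5} \approx 2153.8$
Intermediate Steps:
$l{\left(v \right)} = \left(1 + v\right) \left(-5 + v\right)$ ($l{\left(v \right)} = \left(-5 + v\right) \left(1 + v\right) = \left(1 + v\right) \left(-5 + v\right)$)
$D = - \frac{89}{15}$ ($D = \left(-8\right) \frac{1}{6} - \frac{23}{5} = - \frac{4}{3} - \frac{23}{5} = - \frac{89}{15} \approx -5.9333$)
$M{\left(H \right)} = 33$ ($M{\left(H \right)} = 6 + 1 \left(-5 + \left(-4\right)^{2} - -16\right) = 6 + 1 \left(-5 + 16 + 16\right) = 6 + 1 \cdot 27 = 6 + 27 = 33$)
$M{\left(-4 \right)} u D = 33 \left(-11\right) \left(- \frac{89}{15}\right) = \left(-363\right) \left(- \frac{89}{15}\right) = \frac{10769}{5}$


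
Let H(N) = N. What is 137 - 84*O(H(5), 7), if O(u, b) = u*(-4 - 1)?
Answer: 2237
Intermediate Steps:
O(u, b) = -5*u (O(u, b) = u*(-5) = -5*u)
137 - 84*O(H(5), 7) = 137 - (-420)*5 = 137 - 84*(-25) = 137 + 2100 = 2237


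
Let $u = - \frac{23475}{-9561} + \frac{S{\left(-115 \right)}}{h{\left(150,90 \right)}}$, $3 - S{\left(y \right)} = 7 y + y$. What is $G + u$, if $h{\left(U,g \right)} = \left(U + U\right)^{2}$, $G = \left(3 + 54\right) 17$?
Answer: $\frac{278645461601}{286830000} \approx 971.47$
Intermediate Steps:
$G = 969$ ($G = 57 \cdot 17 = 969$)
$h{\left(U,g \right)} = 4 U^{2}$ ($h{\left(U,g \right)} = \left(2 U\right)^{2} = 4 U^{2}$)
$S{\left(y \right)} = 3 - 8 y$ ($S{\left(y \right)} = 3 - \left(7 y + y\right) = 3 - 8 y$)
$u = \frac{707191601}{286830000}$ ($u = - \frac{23475}{-9561} + \frac{3 - -920}{4 \cdot 150^{2}} = \left(-23475\right) \left(- \frac{1}{9561}\right) + \frac{3 + 920}{4 \cdot 22500} = \frac{7825}{3187} + \frac{923}{90000} = \frac{707191601}{286830000} \approx 2.4655$)
$G + u = 969 + \frac{707191601}{286830000} = \frac{278645461601}{286830000}$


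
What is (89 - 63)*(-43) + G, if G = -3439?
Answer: -4557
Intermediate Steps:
(89 - 63)*(-43) + G = (89 - 63)*(-43) - 3439 = 26*(-43) - 3439 = -1118 - 3439 = -4557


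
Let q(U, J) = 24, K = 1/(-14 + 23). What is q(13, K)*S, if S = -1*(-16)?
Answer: 384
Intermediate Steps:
K = 1/9 ≈ 0.11111
S = 16
q(13, K)*S = 24*16 = 384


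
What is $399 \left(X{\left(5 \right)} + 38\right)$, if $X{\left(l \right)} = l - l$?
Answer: $15162$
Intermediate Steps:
$X{\left(l \right)} = 0$
$399 \left(X{\left(5 \right)} + 38\right) = 399 \left(0 + 38\right) = 399 \cdot 38 = 15162$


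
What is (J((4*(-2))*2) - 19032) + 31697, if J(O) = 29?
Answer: 12694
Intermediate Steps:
(J((4*(-2))*2) - 19032) + 31697 = (29 - 19032) + 31697 = -19003 + 31697 = 12694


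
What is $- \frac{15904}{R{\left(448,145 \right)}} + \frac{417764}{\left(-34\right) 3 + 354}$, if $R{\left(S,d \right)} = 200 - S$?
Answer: $\frac{3362915}{1953} \approx 1721.9$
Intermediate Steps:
$- \frac{15904}{R{\left(448,145 \right)}} + \frac{417764}{\left(-34\right) 3 + 354} = - \frac{15904}{200 - 448} + \frac{417764}{\left(-34\right) 3 + 354} = - \frac{15904}{200 - 448} + \frac{417764}{-102 + 354} = - \frac{15904}{-248} + \frac{417764}{252} = \left(-15904\right) \left(- \frac{1}{248}\right) + 417764 \cdot \frac{1}{252} = \frac{1988}{31} + \frac{104441}{63} = \frac{3362915}{1953}$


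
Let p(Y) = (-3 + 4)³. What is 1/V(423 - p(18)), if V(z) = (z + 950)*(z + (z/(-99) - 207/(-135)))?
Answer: 495/284743508 ≈ 1.7384e-6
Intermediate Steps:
p(Y) = 1 (p(Y) = 1³ = 1)
V(z) = (950 + z)*(23/15 + 98*z/99) (V(z) = (950 + z)*(z + (z*(-1/99) - 207*(-1/135))) = (950 + z)*(z + (-z/99 + 23/15)) = (950 + z)*(z + (23/15 - z/99)) = (950 + z)*(23/15 + 98*z/99))
1/V(423 - p(18)) = 1/(4370/3 + 98*(423 - 1*1)²/99 + 466259*(423 - 1*1)/495) = 1/(4370/3 + 98*(423 - 1)²/99 + 466259*(423 - 1)/495) = 1/(4370/3 + (98/99)*422² + (466259/495)*422) = 1/(4370/3 + (98/99)*178084 + 196761298/495) = 1/(4370/3 + 17452232/99 + 196761298/495) = 1/(284743508/495) = 495/284743508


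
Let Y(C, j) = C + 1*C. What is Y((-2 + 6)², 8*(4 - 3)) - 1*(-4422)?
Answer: 4454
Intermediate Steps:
Y(C, j) = 2*C (Y(C, j) = C + C = 2*C)
Y((-2 + 6)², 8*(4 - 3)) - 1*(-4422) = 2*(-2 + 6)² - 1*(-4422) = 2*4² + 4422 = 2*16 + 4422 = 32 + 4422 = 4454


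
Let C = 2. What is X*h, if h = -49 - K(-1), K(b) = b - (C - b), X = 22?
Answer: -990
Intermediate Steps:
K(b) = -2 + 2*b (K(b) = b - (2 - b) = b + (-2 + b) = -2 + 2*b)
h = -45 (h = -49 - (-2 + 2*(-1)) = -49 - (-2 - 2) = -49 - 1*(-4) = -49 + 4 = -45)
X*h = 22*(-45) = -990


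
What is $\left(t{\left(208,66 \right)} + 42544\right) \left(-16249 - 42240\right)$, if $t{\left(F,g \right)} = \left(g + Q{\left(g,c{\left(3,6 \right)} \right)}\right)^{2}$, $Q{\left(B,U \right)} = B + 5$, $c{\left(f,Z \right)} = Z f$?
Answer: $-3586136057$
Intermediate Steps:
$Q{\left(B,U \right)} = 5 + B$
$t{\left(F,g \right)} = \left(5 + 2 g\right)^{2}$ ($t{\left(F,g \right)} = \left(g + \left(5 + g\right)\right)^{2} = \left(5 + 2 g\right)^{2}$)
$\left(t{\left(208,66 \right)} + 42544\right) \left(-16249 - 42240\right) = \left(\left(5 + 2 \cdot 66\right)^{2} + 42544\right) \left(-16249 - 42240\right) = \left(\left(5 + 132\right)^{2} + 42544\right) \left(-58489\right) = \left(137^{2} + 42544\right) \left(-58489\right) = \left(18769 + 42544\right) \left(-58489\right) = 61313 \left(-58489\right) = -3586136057$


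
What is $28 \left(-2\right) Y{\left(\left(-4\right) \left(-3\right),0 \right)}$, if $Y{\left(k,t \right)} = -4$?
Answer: $224$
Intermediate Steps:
$28 \left(-2\right) Y{\left(\left(-4\right) \left(-3\right),0 \right)} = 28 \left(-2\right) \left(-4\right) = \left(-56\right) \left(-4\right) = 224$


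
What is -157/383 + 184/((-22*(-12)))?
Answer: 3628/12639 ≈ 0.28705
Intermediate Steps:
-157/383 + 184/((-22*(-12))) = -157*1/383 + 184/264 = -157/383 + 184*(1/264) = -157/383 + 23/33 = 3628/12639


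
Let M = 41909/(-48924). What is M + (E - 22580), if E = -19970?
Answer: -2081758109/48924 ≈ -42551.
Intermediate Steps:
M = -41909/48924 (M = 41909*(-1/48924) = -41909/48924 ≈ -0.85661)
M + (E - 22580) = -41909/48924 + (-19970 - 22580) = -41909/48924 - 42550 = -2081758109/48924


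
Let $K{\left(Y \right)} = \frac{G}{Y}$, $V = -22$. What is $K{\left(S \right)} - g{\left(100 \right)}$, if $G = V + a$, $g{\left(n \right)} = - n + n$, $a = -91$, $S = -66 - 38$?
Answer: $\frac{113}{104} \approx 1.0865$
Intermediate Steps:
$S = -104$
$g{\left(n \right)} = 0$
$G = -113$ ($G = -22 - 91 = -113$)
$K{\left(Y \right)} = - \frac{113}{Y}$
$K{\left(S \right)} - g{\left(100 \right)} = - \frac{113}{-104} - 0 = \left(-113\right) \left(- \frac{1}{104}\right) + 0 = \frac{113}{104} + 0 = \frac{113}{104}$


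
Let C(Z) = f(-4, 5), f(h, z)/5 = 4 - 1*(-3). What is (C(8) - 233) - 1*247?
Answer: -445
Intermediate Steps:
f(h, z) = 35 (f(h, z) = 5*(4 - 1*(-3)) = 5*(4 + 3) = 5*7 = 35)
C(Z) = 35
(C(8) - 233) - 1*247 = (35 - 233) - 1*247 = -198 - 247 = -445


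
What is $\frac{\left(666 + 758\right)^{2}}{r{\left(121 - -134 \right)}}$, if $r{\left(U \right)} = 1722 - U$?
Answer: $\frac{2027776}{1467} \approx 1382.3$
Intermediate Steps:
$\frac{\left(666 + 758\right)^{2}}{r{\left(121 - -134 \right)}} = \frac{\left(666 + 758\right)^{2}}{1722 - \left(121 - -134\right)} = \frac{1424^{2}}{1722 - \left(121 + 134\right)} = \frac{2027776}{1722 - 255} = \frac{2027776}{1467}$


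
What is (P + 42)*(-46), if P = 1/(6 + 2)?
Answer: -7751/4 ≈ -1937.8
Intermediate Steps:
P = 1/8 ≈ 0.12500
(P + 42)*(-46) = (1/8 + 42)*(-46) = (337/8)*(-46) = -7751/4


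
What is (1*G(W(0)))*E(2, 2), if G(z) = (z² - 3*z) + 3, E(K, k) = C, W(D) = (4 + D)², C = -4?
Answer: -844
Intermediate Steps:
E(K, k) = -4
G(z) = 3 + z² - 3*z
(1*G(W(0)))*E(2, 2) = (1*(3 + ((4 + 0)²)² - 3*(4 + 0)²))*(-4) = (1*(3 + (4²)² - 3*4²))*(-4) = (1*(3 + 16² - 3*16))*(-4) = (1*(3 + 256 - 48))*(-4) = (1*211)*(-4) = 211*(-4) = -844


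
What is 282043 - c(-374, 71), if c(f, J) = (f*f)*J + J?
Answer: -9649224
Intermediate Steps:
c(f, J) = J + J*f² (c(f, J) = f²*J + J = J*f² + J = J + J*f²)
282043 - c(-374, 71) = 282043 - 71*(1 + (-374)²) = 282043 - 71*(1 + 139876) = 282043 - 71*139877 = 282043 - 1*9931267 = 282043 - 9931267 = -9649224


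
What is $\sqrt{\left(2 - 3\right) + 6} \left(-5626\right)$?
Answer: $- 5626 \sqrt{5} \approx -12580.0$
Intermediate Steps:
$\sqrt{\left(2 - 3\right) + 6} \left(-5626\right) = \sqrt{-1 + 6} \left(-5626\right) = \sqrt{5} \left(-5626\right) = - 5626 \sqrt{5}$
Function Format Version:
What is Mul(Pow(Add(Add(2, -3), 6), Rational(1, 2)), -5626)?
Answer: Mul(-5626, Pow(5, Rational(1, 2))) ≈ -12580.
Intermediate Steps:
Mul(Pow(Add(Add(2, -3), 6), Rational(1, 2)), -5626) = Mul(Pow(Add(-1, 6), Rational(1, 2)), -5626) = Mul(Pow(5, Rational(1, 2)), -5626) = Mul(-5626, Pow(5, Rational(1, 2)))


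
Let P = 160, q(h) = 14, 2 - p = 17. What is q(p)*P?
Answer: 2240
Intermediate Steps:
p = -15 (p = 2 - 1*17 = 2 - 17 = -15)
q(p)*P = 14*160 = 2240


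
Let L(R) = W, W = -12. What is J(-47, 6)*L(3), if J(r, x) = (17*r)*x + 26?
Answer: 57216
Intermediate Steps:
J(r, x) = 26 + 17*r*x (J(r, x) = 17*r*x + 26 = 26 + 17*r*x)
L(R) = -12
J(-47, 6)*L(3) = (26 + 17*(-47)*6)*(-12) = (26 - 4794)*(-12) = -4768*(-12) = 57216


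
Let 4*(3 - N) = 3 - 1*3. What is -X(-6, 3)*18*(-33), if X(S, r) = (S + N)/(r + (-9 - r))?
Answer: 198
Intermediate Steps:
N = 3 (N = 3 - (3 - 1*3)/4 = 3 - (3 - 3)/4 = 3 - ¼*0 = 3 + 0 = 3)
X(S, r) = -⅓ - S/9 (X(S, r) = (S + 3)/(r + (-9 - r)) = (3 + S)/(-9) = (3 + S)*(-⅑) = -⅓ - S/9)
-X(-6, 3)*18*(-33) = -(-⅓ - ⅑*(-6))*18*(-33) = -(-⅓ + ⅔)*18*(-33) = -(⅓)*18*(-33) = -6*(-33) = -1*(-198) = 198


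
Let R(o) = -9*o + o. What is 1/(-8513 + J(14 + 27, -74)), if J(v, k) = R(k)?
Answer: -1/7921 ≈ -0.00012625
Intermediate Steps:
R(o) = -8*o
J(v, k) = -8*k
1/(-8513 + J(14 + 27, -74)) = 1/(-8513 - 8*(-74)) = 1/(-8513 + 592) = 1/(-7921) = -1/7921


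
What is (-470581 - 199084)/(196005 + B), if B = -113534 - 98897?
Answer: 669665/16426 ≈ 40.769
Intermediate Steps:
B = -212431
(-470581 - 199084)/(196005 + B) = (-470581 - 199084)/(196005 - 212431) = -669665/(-16426) = -669665*(-1/16426) = 669665/16426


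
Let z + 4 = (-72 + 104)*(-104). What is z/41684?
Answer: -49/613 ≈ -0.079935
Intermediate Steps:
z = -3332 (z = -4 + (-72 + 104)*(-104) = -4 + 32*(-104) = -4 - 3328 = -3332)
z/41684 = -3332/41684 = -3332*1/41684 = -49/613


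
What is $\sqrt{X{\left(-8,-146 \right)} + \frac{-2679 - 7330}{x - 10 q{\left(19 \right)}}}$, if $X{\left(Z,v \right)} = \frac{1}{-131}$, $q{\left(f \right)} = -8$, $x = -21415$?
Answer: $\frac{18 \sqrt{11126437185}}{2794885} \approx 0.67934$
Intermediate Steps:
$X{\left(Z,v \right)} = - \frac{1}{131}$
$\sqrt{X{\left(-8,-146 \right)} + \frac{-2679 - 7330}{x - 10 q{\left(19 \right)}}} = \sqrt{- \frac{1}{131} + \frac{-2679 - 7330}{-21415 - -80}} = \sqrt{- \frac{1}{131} - \frac{10009}{-21415 + 80}} = \sqrt{- \frac{1}{131} - \frac{10009}{-21335}} = \sqrt{- \frac{1}{131} - - \frac{10009}{21335}} = \sqrt{- \frac{1}{131} + \frac{10009}{21335}} = \sqrt{\frac{1289844}{2794885}} = \frac{18 \sqrt{11126437185}}{2794885}$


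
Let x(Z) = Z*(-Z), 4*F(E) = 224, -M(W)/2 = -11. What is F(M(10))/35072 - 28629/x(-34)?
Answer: 31379407/1266976 ≈ 24.767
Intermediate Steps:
M(W) = 22 (M(W) = -2*(-11) = 22)
F(E) = 56 (F(E) = (¼)*224 = 56)
x(Z) = -Z²
F(M(10))/35072 - 28629/x(-34) = 56/35072 - 28629/((-1*(-34)²)) = 56*(1/35072) - 28629/((-1*1156)) = 7/4384 - 28629/(-1156) = 7/4384 - 28629*(-1/1156) = 7/4384 + 28629/1156 = 31379407/1266976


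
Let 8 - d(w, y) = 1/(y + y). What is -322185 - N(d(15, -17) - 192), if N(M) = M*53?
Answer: -10622775/34 ≈ -3.1243e+5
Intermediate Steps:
d(w, y) = 8 - 1/(2*y) (d(w, y) = 8 - 1/(y + y) = 8 - 1/(2*y))
N(M) = 53*M
-322185 - N(d(15, -17) - 192) = -322185 - 53*((8 - ½/(-17)) - 192) = -322185 - 53*((8 - ½*(-1/17)) - 192) = -322185 - 53*((8 + 1/34) - 192) = -322185 - 53*(273/34 - 192) = -322185 - 53*(-6255)/34 = -322185 - 1*(-331515/34) = -322185 + 331515/34 = -10622775/34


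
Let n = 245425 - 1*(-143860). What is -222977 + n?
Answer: 166308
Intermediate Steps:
n = 389285 (n = 245425 + 143860 = 389285)
-222977 + n = -222977 + 389285 = 166308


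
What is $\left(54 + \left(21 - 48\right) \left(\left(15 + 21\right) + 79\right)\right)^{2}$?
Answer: $9308601$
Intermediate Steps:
$\left(54 + \left(21 - 48\right) \left(\left(15 + 21\right) + 79\right)\right)^{2} = \left(54 - 27 \left(36 + 79\right)\right)^{2} = \left(54 - 3105\right)^{2} = \left(-3051\right)^{2} = 9308601$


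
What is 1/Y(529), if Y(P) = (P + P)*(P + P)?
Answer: 1/1119364 ≈ 8.9336e-7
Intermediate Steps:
Y(P) = 4*P² (Y(P) = (2*P)*(2*P) = 4*P²)
1/Y(529) = 1/(4*529²) = 1/(4*279841) = 1/1119364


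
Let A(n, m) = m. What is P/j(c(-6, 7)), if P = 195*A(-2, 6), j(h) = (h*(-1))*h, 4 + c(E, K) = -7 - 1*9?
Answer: -117/40 ≈ -2.9250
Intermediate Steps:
c(E, K) = -20 (c(E, K) = -4 + (-7 - 1*9) = -4 + (-7 - 9) = -4 - 16 = -20)
j(h) = -h² (j(h) = (-h)*h = -h²)
P = 1170 (P = 195*6 = 1170)
P/j(c(-6, 7)) = 1170/((-1*(-20)²)) = 1170/((-1*400)) = 1170/(-400) = 1170*(-1/400) = -117/40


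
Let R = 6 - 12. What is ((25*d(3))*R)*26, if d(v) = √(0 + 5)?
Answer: -3900*√5 ≈ -8720.7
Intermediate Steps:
d(v) = √5
R = -6
((25*d(3))*R)*26 = ((25*√5)*(-6))*26 = -150*√5*26 = -3900*√5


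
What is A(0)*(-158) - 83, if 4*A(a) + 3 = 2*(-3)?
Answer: 545/2 ≈ 272.50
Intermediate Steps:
A(a) = -9/4 (A(a) = -3/4 + (2*(-3))/4 = -3/4 + (1/4)*(-6) = -3/4 - 3/2 = -9/4)
A(0)*(-158) - 83 = -9/4*(-158) - 83 = 711/2 - 83 = 545/2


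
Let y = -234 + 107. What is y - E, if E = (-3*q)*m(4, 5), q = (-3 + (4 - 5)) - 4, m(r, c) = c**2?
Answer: -727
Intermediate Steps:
q = -8 (q = (-3 - 1) - 4 = -4 - 4 = -8)
y = -127
E = 600 (E = -3*(-8)*5**2 = 24*25 = 600)
y - E = -127 - 1*600 = -127 - 600 = -727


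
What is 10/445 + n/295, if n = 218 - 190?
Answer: 3082/26255 ≈ 0.11739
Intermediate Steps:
n = 28
10/445 + n/295 = 10/445 + 28/295 = 10*(1/445) + 28*(1/295) = 2/89 + 28/295 = 3082/26255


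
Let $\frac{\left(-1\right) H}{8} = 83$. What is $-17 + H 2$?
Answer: $-1345$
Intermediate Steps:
$H = -664$ ($H = \left(-8\right) 83 = -664$)
$-17 + H 2 = -17 - 1328 = -1345$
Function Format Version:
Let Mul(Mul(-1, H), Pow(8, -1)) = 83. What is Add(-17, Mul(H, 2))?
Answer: -1345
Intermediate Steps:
H = -664 (H = Mul(-8, 83) = -664)
Add(-17, Mul(H, 2)) = Add(-17, Mul(-664, 2)) = Add(-17, -1328) = -1345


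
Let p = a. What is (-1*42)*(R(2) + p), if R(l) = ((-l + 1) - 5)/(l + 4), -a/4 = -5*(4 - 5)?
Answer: 882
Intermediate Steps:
a = -20 (a = -(-20)*(4 - 5) = -(-20)*(-1) = -4*5 = -20)
R(l) = (-4 - l)/(4 + l) (R(l) = ((1 - l) - 5)/(4 + l) = (-4 - l)/(4 + l))
p = -20
(-1*42)*(R(2) + p) = (-1*42)*(-1 - 20) = -42*(-21) = 882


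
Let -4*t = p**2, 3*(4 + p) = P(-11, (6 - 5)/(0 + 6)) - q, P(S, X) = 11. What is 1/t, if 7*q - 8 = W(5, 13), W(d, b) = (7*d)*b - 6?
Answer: -441/53824 ≈ -0.0081934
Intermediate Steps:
W(d, b) = -6 + 7*b*d (W(d, b) = 7*b*d - 6 = -6 + 7*b*d)
q = 457/7 (q = 8/7 + (-6 + 7*13*5)/7 = 8/7 + (-6 + 455)/7 = 8/7 + (1/7)*449 = 8/7 + 449/7 = 457/7 ≈ 65.286)
p = -464/21 (p = -4 + (11 - 1*457/7)/3 = -4 + (11 - 457/7)/3 = -4 + (1/3)*(-380/7) = -4 - 380/21 = -464/21 ≈ -22.095)
t = -53824/441 (t = -(-464/21)**2/4 = -1/4*215296/441 = -53824/441 ≈ -122.05)
1/t = 1/(-53824/441) = -441/53824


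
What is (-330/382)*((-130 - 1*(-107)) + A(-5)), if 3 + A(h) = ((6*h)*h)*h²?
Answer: -614460/191 ≈ -3217.1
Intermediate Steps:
A(h) = -3 + 6*h⁴ (A(h) = -3 + ((6*h)*h)*h² = -3 + (6*h²)*h² = -3 + 6*h⁴)
(-330/382)*((-130 - 1*(-107)) + A(-5)) = (-330/382)*((-130 - 1*(-107)) + (-3 + 6*(-5)⁴)) = (-330*1/382)*((-130 + 107) + (-3 + 6*625)) = -165*(-23 + (-3 + 3750))/191 = -165*(-23 + 3747)/191 = -165/191*3724 = -614460/191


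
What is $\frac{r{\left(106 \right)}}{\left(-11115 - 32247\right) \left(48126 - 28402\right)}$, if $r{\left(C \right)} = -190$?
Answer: $\frac{95}{427636044} \approx 2.2215 \cdot 10^{-7}$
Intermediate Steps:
$\frac{r{\left(106 \right)}}{\left(-11115 - 32247\right) \left(48126 - 28402\right)} = - \frac{190}{\left(-11115 - 32247\right) \left(48126 - 28402\right)} = - \frac{190}{\left(-43362\right) 19724} = - \frac{190}{-855272088} = \left(-190\right) \left(- \frac{1}{855272088}\right) = \frac{95}{427636044}$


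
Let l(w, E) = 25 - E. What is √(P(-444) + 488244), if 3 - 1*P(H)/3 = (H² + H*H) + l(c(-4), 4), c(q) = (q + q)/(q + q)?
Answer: I*√694626 ≈ 833.44*I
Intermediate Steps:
c(q) = 1 (c(q) = (2*q)/((2*q)) = (2*q)*(1/(2*q)) = 1)
P(H) = -54 - 6*H² (P(H) = 9 - 3*((H² + H*H) + (25 - 1*4)) = 9 - 3*((H² + H²) + (25 - 4)) = 9 - 3*(2*H² + 21) = 9 - 3*(21 + 2*H²) = 9 + (-63 - 6*H²) = -54 - 6*H²)
√(P(-444) + 488244) = √((-54 - 6*(-444)²) + 488244) = √((-54 - 6*197136) + 488244) = √((-54 - 1182816) + 488244) = √(-1182870 + 488244) = √(-694626) = I*√694626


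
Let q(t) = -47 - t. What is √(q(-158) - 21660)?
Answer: I*√21549 ≈ 146.8*I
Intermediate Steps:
√(q(-158) - 21660) = √((-47 - 1*(-158)) - 21660) = √((-47 + 158) - 21660) = √(111 - 21660) = √(-21549) = I*√21549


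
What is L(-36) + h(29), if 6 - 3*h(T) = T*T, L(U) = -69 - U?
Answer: -934/3 ≈ -311.33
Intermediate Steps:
h(T) = 2 - T²/3 (h(T) = 2 - T*T/3 = 2 - T²/3)
L(-36) + h(29) = (-69 - 1*(-36)) + (2 - ⅓*29²) = (-69 + 36) + (2 - ⅓*841) = -33 + (2 - 841/3) = -33 - 835/3 = -934/3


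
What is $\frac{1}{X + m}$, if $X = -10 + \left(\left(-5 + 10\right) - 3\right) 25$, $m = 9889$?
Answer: $\frac{1}{9929} \approx 0.00010072$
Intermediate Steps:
$X = 40$ ($X = -10 + \left(5 - 3\right) 25 = -10 + 2 \cdot 25 = -10 + 50 = 40$)
$\frac{1}{X + m} = \frac{1}{40 + 9889} = \frac{1}{9929}$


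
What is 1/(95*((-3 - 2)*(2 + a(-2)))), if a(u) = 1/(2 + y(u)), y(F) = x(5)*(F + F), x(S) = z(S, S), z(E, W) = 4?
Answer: -14/12825 ≈ -0.0010916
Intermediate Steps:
x(S) = 4
y(F) = 8*F (y(F) = 4*(F + F) = 4*(2*F) = 8*F)
a(u) = 1/(2 + 8*u)
1/(95*((-3 - 2)*(2 + a(-2)))) = 1/(95*((-3 - 2)*(2 + 1/(2*(1 + 4*(-2)))))) = 1/(95*(-5*(2 + 1/(2*(1 - 8))))) = 1/(95*(-5*(2 + (½)/(-7)))) = 1/(95*(-5*(2 + (½)*(-⅐)))) = 1/(95*(-5*(2 - 1/14))) = 1/(95*(-5*27/14)) = 1/(95*(-135/14)) = 1/(-12825/14) = -14/12825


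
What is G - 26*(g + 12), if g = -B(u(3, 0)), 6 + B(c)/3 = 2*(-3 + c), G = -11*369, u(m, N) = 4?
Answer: -4683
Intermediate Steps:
G = -4059
B(c) = -36 + 6*c (B(c) = -18 + 3*(2*(-3 + c)) = -18 + 3*(-6 + 2*c) = -18 + (-18 + 6*c) = -36 + 6*c)
g = 12 (g = -(-36 + 6*4) = -(-36 + 24) = -1*(-12) = 12)
G - 26*(g + 12) = -4059 - 26*(12 + 12) = -4059 - 26*24 = -4059 - 1*624 = -4059 - 624 = -4683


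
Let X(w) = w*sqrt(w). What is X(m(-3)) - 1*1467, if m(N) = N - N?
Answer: -1467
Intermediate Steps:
m(N) = 0
X(w) = w**(3/2)
X(m(-3)) - 1*1467 = 0**(3/2) - 1*1467 = 0 - 1467 = -1467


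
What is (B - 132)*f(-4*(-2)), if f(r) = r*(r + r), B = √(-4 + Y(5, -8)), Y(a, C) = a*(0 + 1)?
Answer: -16768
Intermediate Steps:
Y(a, C) = a (Y(a, C) = a*1 = a)
B = 1 (B = √(-4 + 5) = √1 = 1)
f(r) = 2*r² (f(r) = r*(2*r) = 2*r²)
(B - 132)*f(-4*(-2)) = (1 - 132)*(2*(-4*(-2))²) = -262*8² = -262*64 = -131*128 = -16768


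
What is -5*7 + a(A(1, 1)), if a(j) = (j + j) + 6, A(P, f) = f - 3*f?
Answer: -33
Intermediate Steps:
A(P, f) = -2*f
a(j) = 6 + 2*j (a(j) = 2*j + 6 = 6 + 2*j)
-5*7 + a(A(1, 1)) = -5*7 + (6 + 2*(-2*1)) = -35 + (6 + 2*(-2)) = -35 + (6 - 4) = -35 + 2 = -33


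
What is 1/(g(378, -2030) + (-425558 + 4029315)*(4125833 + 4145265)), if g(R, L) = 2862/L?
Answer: 1015/30254132724912359 ≈ 3.3549e-14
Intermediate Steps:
1/(g(378, -2030) + (-425558 + 4029315)*(4125833 + 4145265)) = 1/(2862/(-2030) + (-425558 + 4029315)*(4125833 + 4145265)) = 1/(2862*(-1/2030) + 3603757*8271098) = 1/(-1431/1015 + 29807027315186) = 1/(30254132724912359/1015) = 1015/30254132724912359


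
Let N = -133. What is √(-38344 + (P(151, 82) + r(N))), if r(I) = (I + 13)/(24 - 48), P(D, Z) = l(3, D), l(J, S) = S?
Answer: 2*I*√9547 ≈ 195.42*I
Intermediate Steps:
P(D, Z) = D
r(I) = -13/24 - I/24 (r(I) = (13 + I)/(-24) = (13 + I)*(-1/24) = -13/24 - I/24)
√(-38344 + (P(151, 82) + r(N))) = √(-38344 + (151 + (-13/24 - 1/24*(-133)))) = √(-38344 + (151 + (-13/24 + 133/24))) = √(-38344 + (151 + 5)) = √(-38344 + 156) = √(-38188) = 2*I*√9547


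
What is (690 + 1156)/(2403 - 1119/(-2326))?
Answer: 4293796/5590497 ≈ 0.76805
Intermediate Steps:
(690 + 1156)/(2403 - 1119/(-2326)) = 1846/(2403 - 1119*(-1/2326)) = 1846/(2403 + 1119/2326) = 1846/(5590497/2326) = 1846*(2326/5590497) = 4293796/5590497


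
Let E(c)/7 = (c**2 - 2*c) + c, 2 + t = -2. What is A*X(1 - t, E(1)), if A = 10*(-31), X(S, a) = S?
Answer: -1550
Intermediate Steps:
t = -4 (t = -2 - 2 = -4)
E(c) = -7*c + 7*c**2 (E(c) = 7*((c**2 - 2*c) + c) = 7*(c**2 - c) = -7*c + 7*c**2)
A = -310
A*X(1 - t, E(1)) = -310*(1 - 1*(-4)) = -310*(1 + 4) = -310*5 = -1550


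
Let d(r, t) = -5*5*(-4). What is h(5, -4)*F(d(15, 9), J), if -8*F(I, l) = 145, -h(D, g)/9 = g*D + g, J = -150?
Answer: -3915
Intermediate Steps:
h(D, g) = -9*g - 9*D*g (h(D, g) = -9*(g*D + g) = -9*(D*g + g) = -9*(g + D*g) = -9*g - 9*D*g)
d(r, t) = 100 (d(r, t) = -25*(-4) = 100)
F(I, l) = -145/8 (F(I, l) = -⅛*145 = -145/8)
h(5, -4)*F(d(15, 9), J) = -9*(-4)*(1 + 5)*(-145/8) = -9*(-4)*6*(-145/8) = 216*(-145/8) = -3915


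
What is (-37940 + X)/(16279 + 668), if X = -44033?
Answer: -81973/16947 ≈ -4.8370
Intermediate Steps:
(-37940 + X)/(16279 + 668) = (-37940 - 44033)/(16279 + 668) = -81973/16947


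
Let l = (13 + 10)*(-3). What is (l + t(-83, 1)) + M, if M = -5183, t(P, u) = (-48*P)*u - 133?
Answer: -1401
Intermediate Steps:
t(P, u) = -133 - 48*P*u (t(P, u) = -48*P*u - 133 = -133 - 48*P*u)
l = -69 (l = 23*(-3) = -69)
(l + t(-83, 1)) + M = (-69 + (-133 - 48*(-83)*1)) - 5183 = (-69 + (-133 + 3984)) - 5183 = (-69 + 3851) - 5183 = 3782 - 5183 = -1401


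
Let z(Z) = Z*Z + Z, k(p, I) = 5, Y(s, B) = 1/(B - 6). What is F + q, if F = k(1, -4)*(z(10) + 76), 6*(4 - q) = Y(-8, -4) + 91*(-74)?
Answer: 41127/20 ≈ 2056.4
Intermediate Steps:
Y(s, B) = 1/(-6 + B)
z(Z) = Z + Z**2 (z(Z) = Z**2 + Z = Z + Z**2)
q = 22527/20 (q = 4 - (1/(-6 - 4) + 91*(-74))/6 = 4 - (1/(-10) - 6734)/6 = 4 - (-1/10 - 6734)/6 = 4 - 1/6*(-67341/10) = 4 + 22447/20 = 22527/20 ≈ 1126.3)
F = 930 (F = 5*(10*(1 + 10) + 76) = 5*(10*11 + 76) = 5*(110 + 76) = 5*186 = 930)
F + q = 930 + 22527/20 = 41127/20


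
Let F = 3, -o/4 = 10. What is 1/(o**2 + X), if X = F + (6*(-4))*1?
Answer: 1/1579 ≈ 0.00063331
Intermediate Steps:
o = -40 (o = -4*10 = -40)
X = -21 (X = 3 + (6*(-4))*1 = 3 - 24*1 = 3 - 24 = -21)
1/(o**2 + X) = 1/((-40)**2 - 21) = 1/(1600 - 21) = 1/1579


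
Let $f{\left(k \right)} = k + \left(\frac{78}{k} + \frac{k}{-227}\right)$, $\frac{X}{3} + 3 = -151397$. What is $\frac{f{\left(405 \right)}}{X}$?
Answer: $- \frac{3090613}{3479739750} \approx -0.00088817$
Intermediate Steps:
$X = -454200$ ($X = -9 + 3 \left(-151397\right) = -9 - 454191 = -454200$)
$f{\left(k \right)} = \frac{78}{k} + \frac{226 k}{227}$ ($f{\left(k \right)} = k + \left(\frac{78}{k} + k \left(- \frac{1}{227}\right)\right) = k - \left(- \frac{78}{k} + \frac{k}{227}\right) = \frac{78}{k} + \frac{226 k}{227}$)
$\frac{f{\left(405 \right)}}{X} = \frac{\frac{78}{405} + \frac{226}{227} \cdot 405}{-454200} = \left(78 \cdot \frac{1}{405} + \frac{91530}{227}\right) \left(- \frac{1}{454200}\right) = \left(\frac{26}{135} + \frac{91530}{227}\right) \left(- \frac{1}{454200}\right) = \frac{12362452}{30645} \left(- \frac{1}{454200}\right) = - \frac{3090613}{3479739750}$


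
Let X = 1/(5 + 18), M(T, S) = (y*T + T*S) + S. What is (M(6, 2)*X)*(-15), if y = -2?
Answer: -30/23 ≈ -1.3043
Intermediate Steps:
M(T, S) = S - 2*T + S*T (M(T, S) = (-2*T + T*S) + S = (-2*T + S*T) + S = S - 2*T + S*T)
X = 1/23 ≈ 0.043478
(M(6, 2)*X)*(-15) = ((2 - 2*6 + 2*6)*(1/23))*(-15) = ((2 - 12 + 12)*(1/23))*(-15) = (2*(1/23))*(-15) = (2/23)*(-15) = -30/23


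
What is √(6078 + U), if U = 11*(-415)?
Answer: √1513 ≈ 38.897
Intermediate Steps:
U = -4565
√(6078 + U) = √(6078 - 4565) = √1513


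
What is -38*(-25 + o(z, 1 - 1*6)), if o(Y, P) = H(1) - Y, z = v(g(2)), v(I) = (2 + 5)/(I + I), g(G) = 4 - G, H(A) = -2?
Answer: 2185/2 ≈ 1092.5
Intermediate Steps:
v(I) = 7/(2*I) (v(I) = 7/((2*I)) = 7*(1/(2*I)) = 7/(2*I))
z = 7/4 (z = 7/(2*(4 - 1*2)) = 7/(2*(4 - 2)) = (7/2)/2 = (7/2)*(1/2) = 7/4 ≈ 1.7500)
o(Y, P) = -2 - Y
-38*(-25 + o(z, 1 - 1*6)) = -38*(-25 + (-2 - 1*7/4)) = -38*(-25 + (-2 - 7/4)) = -38*(-25 - 15/4) = -38*(-115/4) = 2185/2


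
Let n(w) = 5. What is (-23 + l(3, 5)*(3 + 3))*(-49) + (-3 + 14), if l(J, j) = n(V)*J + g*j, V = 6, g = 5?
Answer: -10622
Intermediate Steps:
l(J, j) = 5*J + 5*j
(-23 + l(3, 5)*(3 + 3))*(-49) + (-3 + 14) = (-23 + (5*3 + 5*5)*(3 + 3))*(-49) + (-3 + 14) = (-23 + (15 + 25)*6)*(-49) + 11 = (-23 + 40*6)*(-49) + 11 = (-23 + 240)*(-49) + 11 = 217*(-49) + 11 = -10633 + 11 = -10622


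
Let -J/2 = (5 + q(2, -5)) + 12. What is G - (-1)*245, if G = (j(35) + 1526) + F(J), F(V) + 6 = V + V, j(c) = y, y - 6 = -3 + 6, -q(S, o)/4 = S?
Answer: 1738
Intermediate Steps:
q(S, o) = -4*S
y = 9 (y = 6 + (-3 + 6) = 6 + 3 = 9)
j(c) = 9
J = -18 (J = -2*((5 - 4*2) + 12) = -2*((5 - 8) + 12) = -2*(-3 + 12) = -2*9 = -18)
F(V) = -6 + 2*V (F(V) = -6 + (V + V) = -6 + 2*V)
G = 1493 (G = (9 + 1526) + (-6 + 2*(-18)) = 1535 + (-6 - 36) = 1535 - 42 = 1493)
G - (-1)*245 = 1493 - (-1)*245 = 1493 - 1*(-245) = 1493 + 245 = 1738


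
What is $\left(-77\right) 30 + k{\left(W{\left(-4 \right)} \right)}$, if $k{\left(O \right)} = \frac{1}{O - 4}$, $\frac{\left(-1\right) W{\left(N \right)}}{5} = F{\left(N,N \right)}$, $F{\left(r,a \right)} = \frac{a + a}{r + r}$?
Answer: $- \frac{20791}{9} \approx -2310.1$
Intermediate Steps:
$F{\left(r,a \right)} = \frac{a}{r}$ ($F{\left(r,a \right)} = \frac{2 a}{2 r} = 2 a \frac{1}{2 r} = \frac{a}{r}$)
$W{\left(N \right)} = -5$ ($W{\left(N \right)} = - 5 \frac{N}{N} = \left(-5\right) 1 = -5$)
$k{\left(O \right)} = \frac{1}{-4 + O}$
$\left(-77\right) 30 + k{\left(W{\left(-4 \right)} \right)} = \left(-77\right) 30 + \frac{1}{-4 - 5} = -2310 + \frac{1}{-9} = -2310 - \frac{1}{9} = - \frac{20791}{9}$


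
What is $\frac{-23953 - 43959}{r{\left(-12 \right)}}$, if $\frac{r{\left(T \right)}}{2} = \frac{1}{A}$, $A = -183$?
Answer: $6213948$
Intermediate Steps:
$r{\left(T \right)} = - \frac{2}{183}$ ($r{\left(T \right)} = \frac{2}{-183} = 2 \left(- \frac{1}{183}\right) = - \frac{2}{183}$)
$\frac{-23953 - 43959}{r{\left(-12 \right)}} = \frac{-23953 - 43959}{- \frac{2}{183}} = \left(-23953 - 43959\right) \left(- \frac{183}{2}\right) = \left(-67912\right) \left(- \frac{183}{2}\right) = 6213948$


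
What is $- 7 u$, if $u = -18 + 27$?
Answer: $-63$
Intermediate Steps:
$u = 9$
$- 7 u = \left(-7\right) 9 = -63$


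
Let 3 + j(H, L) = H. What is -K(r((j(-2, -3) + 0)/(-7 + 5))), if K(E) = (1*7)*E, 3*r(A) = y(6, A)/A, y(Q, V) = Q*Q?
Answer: -168/5 ≈ -33.600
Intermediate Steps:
j(H, L) = -3 + H
y(Q, V) = Q²
r(A) = 12/A (r(A) = (6²/A)/3 = (36/A)/3 = 12/A)
K(E) = 7*E
-K(r((j(-2, -3) + 0)/(-7 + 5))) = -7*12/((((-3 - 2) + 0)/(-7 + 5))) = -7*12/(((-5 + 0)/(-2))) = -7*12/((-5*(-½))) = -7*12/(5/2) = -7*12*(⅖) = -7*24/5 = -1*168/5 = -168/5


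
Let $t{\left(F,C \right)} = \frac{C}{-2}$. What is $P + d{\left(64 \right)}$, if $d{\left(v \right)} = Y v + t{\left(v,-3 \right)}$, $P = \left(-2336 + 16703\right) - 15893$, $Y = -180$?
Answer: $- \frac{26089}{2} \approx -13045.0$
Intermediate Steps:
$t{\left(F,C \right)} = - \frac{C}{2}$ ($t{\left(F,C \right)} = C \left(- \frac{1}{2}\right) = - \frac{C}{2}$)
$P = -1526$ ($P = 14367 - 15893 = -1526$)
$d{\left(v \right)} = \frac{3}{2} - 180 v$ ($d{\left(v \right)} = - 180 v - - \frac{3}{2} = - 180 v + \frac{3}{2} = \frac{3}{2} - 180 v$)
$P + d{\left(64 \right)} = -1526 + \left(\frac{3}{2} - 11520\right) = -1526 - \frac{23037}{2} = - \frac{26089}{2}$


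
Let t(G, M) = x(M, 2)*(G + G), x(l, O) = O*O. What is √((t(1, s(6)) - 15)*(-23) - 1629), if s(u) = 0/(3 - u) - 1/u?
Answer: 2*I*√367 ≈ 38.315*I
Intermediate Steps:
x(l, O) = O²
s(u) = -1/u (s(u) = 0 - 1/u = -1/u)
t(G, M) = 8*G (t(G, M) = 2²*(G + G) = 4*(2*G) = 8*G)
√((t(1, s(6)) - 15)*(-23) - 1629) = √((8*1 - 15)*(-23) - 1629) = √((8 - 15)*(-23) - 1629) = √(-7*(-23) - 1629) = √(161 - 1629) = √(-1468) = 2*I*√367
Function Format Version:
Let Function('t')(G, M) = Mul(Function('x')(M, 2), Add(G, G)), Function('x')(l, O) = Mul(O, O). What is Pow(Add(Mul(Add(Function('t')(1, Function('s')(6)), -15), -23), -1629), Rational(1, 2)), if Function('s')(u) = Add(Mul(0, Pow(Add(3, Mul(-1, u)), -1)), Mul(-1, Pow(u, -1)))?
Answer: Mul(2, I, Pow(367, Rational(1, 2))) ≈ Mul(38.315, I)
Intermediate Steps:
Function('x')(l, O) = Pow(O, 2)
Function('s')(u) = Mul(-1, Pow(u, -1)) (Function('s')(u) = Add(0, Mul(-1, Pow(u, -1))) = Mul(-1, Pow(u, -1)))
Function('t')(G, M) = Mul(8, G) (Function('t')(G, M) = Mul(Pow(2, 2), Add(G, G)) = Mul(4, Mul(2, G)) = Mul(8, G))
Pow(Add(Mul(Add(Function('t')(1, Function('s')(6)), -15), -23), -1629), Rational(1, 2)) = Pow(Add(Mul(Add(Mul(8, 1), -15), -23), -1629), Rational(1, 2)) = Pow(Add(Mul(Add(8, -15), -23), -1629), Rational(1, 2)) = Pow(Add(Mul(-7, -23), -1629), Rational(1, 2)) = Pow(Add(161, -1629), Rational(1, 2)) = Pow(-1468, Rational(1, 2)) = Mul(2, I, Pow(367, Rational(1, 2)))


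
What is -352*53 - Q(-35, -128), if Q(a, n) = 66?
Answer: -18722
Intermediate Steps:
-352*53 - Q(-35, -128) = -352*53 - 1*66 = -18656 - 66 = -18722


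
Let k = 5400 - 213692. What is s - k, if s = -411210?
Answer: -202918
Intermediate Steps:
k = -208292
s - k = -411210 - 1*(-208292) = -411210 + 208292 = -202918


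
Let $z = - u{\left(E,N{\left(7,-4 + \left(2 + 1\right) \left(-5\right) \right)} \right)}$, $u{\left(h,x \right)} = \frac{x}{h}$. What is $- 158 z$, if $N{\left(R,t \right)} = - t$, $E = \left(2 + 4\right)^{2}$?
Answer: $\frac{1501}{18} \approx 83.389$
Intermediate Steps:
$E = 36$ ($E = 6^{2} = 36$)
$z = - \frac{19}{36}$ ($z = - \frac{\left(-1\right) \left(-4 + \left(2 + 1\right) \left(-5\right)\right)}{36} = - \frac{\left(-1\right) \left(-4 + 3 \left(-5\right)\right)}{36} = - \frac{\left(-1\right) \left(-4 - 15\right)}{36} = - \frac{\left(-1\right) \left(-19\right)}{36} = - \frac{19}{36} \approx -0.52778$)
$- 158 z = \left(-158\right) \left(- \frac{19}{36}\right) = \frac{1501}{18}$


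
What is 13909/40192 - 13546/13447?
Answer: -357406509/540461824 ≈ -0.66130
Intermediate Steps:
13909/40192 - 13546/13447 = -357406509/540461824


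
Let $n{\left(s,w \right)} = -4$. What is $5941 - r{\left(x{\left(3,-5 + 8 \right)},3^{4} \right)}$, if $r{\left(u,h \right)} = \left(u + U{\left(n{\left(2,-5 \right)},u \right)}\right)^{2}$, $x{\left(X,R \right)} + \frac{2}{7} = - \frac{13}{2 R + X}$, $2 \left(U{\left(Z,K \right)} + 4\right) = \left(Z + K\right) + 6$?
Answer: $\frac{10424699}{1764} \approx 5909.7$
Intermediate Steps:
$U{\left(Z,K \right)} = -1 + \frac{K}{2} + \frac{Z}{2}$ ($U{\left(Z,K \right)} = -4 + \frac{\left(Z + K\right) + 6}{2} = -4 + \frac{\left(K + Z\right) + 6}{2} = -4 + \frac{6 + K + Z}{2} = -4 + \left(3 + \frac{K}{2} + \frac{Z}{2}\right) = -1 + \frac{K}{2} + \frac{Z}{2}$)
$x{\left(X,R \right)} = - \frac{2}{7} - \frac{13}{X + 2 R}$ ($x{\left(X,R \right)} = - \frac{2}{7} - \frac{13}{2 R + X} = - \frac{2}{7} - \frac{13}{X + 2 R}$)
$r{\left(u,h \right)} = \left(-3 + \frac{3 u}{2}\right)^{2}$ ($r{\left(u,h \right)} = \left(u + \left(-1 + \frac{u}{2} + \frac{1}{2} \left(-4\right)\right)\right)^{2} = \left(u - \left(3 - \frac{u}{2}\right)\right)^{2} = \left(u + \left(-3 + \frac{u}{2}\right)\right)^{2} = \left(-3 + \frac{3 u}{2}\right)^{2}$)
$5941 - r{\left(x{\left(3,-5 + 8 \right)},3^{4} \right)} = 5941 - \frac{9 \left(-2 + \frac{-91 - 4 \left(-5 + 8\right) - 6}{7 \left(3 + 2 \left(-5 + 8\right)\right)}\right)^{2}}{4} = 5941 - \frac{9 \left(-2 + \frac{-91 - 12 - 6}{7 \left(3 + 2 \cdot 3\right)}\right)^{2}}{4} = 5941 - \frac{9 \left(-2 + \frac{-91 - 12 - 6}{7 \left(3 + 6\right)}\right)^{2}}{4} = 5941 - \frac{9 \left(-2 + \frac{1}{7} \cdot \frac{1}{9} \left(-109\right)\right)^{2}}{4} = 5941 - \frac{9 \left(-2 - \frac{109}{63}\right)^{2}}{4} = 5941 - \frac{9 \left(- \frac{235}{63}\right)^{2}}{4} = 5941 - \frac{9}{4} \cdot \frac{55225}{3969} = 5941 - \frac{55225}{1764} = \frac{10424699}{1764}$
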